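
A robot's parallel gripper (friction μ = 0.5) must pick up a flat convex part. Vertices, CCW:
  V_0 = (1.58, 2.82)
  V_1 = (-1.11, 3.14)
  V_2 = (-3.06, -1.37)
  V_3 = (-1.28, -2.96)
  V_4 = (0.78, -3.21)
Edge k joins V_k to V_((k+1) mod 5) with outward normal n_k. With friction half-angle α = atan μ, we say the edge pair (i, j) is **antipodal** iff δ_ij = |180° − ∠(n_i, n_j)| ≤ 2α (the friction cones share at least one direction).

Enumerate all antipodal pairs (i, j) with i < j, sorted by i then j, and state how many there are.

count = 3; pairs: (0,2), (0,3), (1,4)

α = atan 0.5 = 26.57°;  2α = 53.13°
n_0 = (+0.1181, +0.9930)
n_1 = (-0.9179, +0.3969)
n_2 = (-0.6662, -0.7458)
n_3 = (-0.1205, -0.9927)
n_4 = (+0.9913, -0.1315)
  (0,1): δ = 106.60°  ·
  (0,2): δ = 34.99°  ✓
  (0,3): δ = 0.14°  ✓
  (0,4): δ = 89.23°  ·
  (1,2): δ = 108.39°  ·
  (1,3): δ = 73.54°  ·
  (1,4): δ = 15.83°  ✓
  (2,3): δ = 145.15°  ·
  (2,4): δ = 55.78°  ·
  (3,4): δ = 90.64°  ·
antipodal pairs: 3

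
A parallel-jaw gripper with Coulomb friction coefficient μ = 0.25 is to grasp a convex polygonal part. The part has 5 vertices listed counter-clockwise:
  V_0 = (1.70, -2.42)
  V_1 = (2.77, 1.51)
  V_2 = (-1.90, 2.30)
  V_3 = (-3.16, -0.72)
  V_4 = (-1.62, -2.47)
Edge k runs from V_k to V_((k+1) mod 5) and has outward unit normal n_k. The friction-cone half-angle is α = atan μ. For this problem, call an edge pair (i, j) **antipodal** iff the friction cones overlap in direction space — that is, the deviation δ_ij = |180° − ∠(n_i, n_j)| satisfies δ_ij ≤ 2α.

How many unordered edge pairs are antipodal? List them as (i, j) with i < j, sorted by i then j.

α = atan 0.25 = 14.04°;  2α = 28.07°
n_0 = (+0.9649, -0.2627)
n_1 = (+0.1668, +0.9860)
n_2 = (-0.9229, +0.3850)
n_3 = (-0.7507, -0.6606)
n_4 = (+0.0151, -0.9999)
  (0,1): δ = 84.37°  ·
  (0,2): δ = 7.42°  ✓
  (0,3): δ = 56.58°  ·
  (0,4): δ = 106.09°  ·
  (1,2): δ = 103.05°  ·
  (1,3): δ = 39.05°  ·
  (1,4): δ = 10.46°  ✓
  (2,3): δ = 116.01°  ·
  (2,4): δ = 66.49°  ·
  (3,4): δ = 130.48°  ·
antipodal pairs: 2

count = 2; pairs: (0,2), (1,4)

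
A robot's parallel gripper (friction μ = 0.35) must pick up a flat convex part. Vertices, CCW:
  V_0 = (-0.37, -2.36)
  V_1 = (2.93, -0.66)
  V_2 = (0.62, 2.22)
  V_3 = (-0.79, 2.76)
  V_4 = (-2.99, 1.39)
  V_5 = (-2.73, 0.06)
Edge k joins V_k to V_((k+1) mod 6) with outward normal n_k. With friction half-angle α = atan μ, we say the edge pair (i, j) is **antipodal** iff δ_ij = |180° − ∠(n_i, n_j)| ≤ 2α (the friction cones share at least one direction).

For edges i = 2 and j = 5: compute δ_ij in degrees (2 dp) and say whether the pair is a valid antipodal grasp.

δ = 24.76°, valid

α = atan 0.35 = 19.29°;  2α = 38.58°
edge 2: e_2 = (-1.41, +0.54);  n_2 = (+0.3576, +0.9339)
edge 5: e_5 = (+2.36, -2.42);  n_5 = (-0.7159, -0.6982)
∠(n_2, n_5) = 155.24°
δ = |180° − 155.24°| = 24.76°
24.76° ≤ 2α = 38.58°  →  valid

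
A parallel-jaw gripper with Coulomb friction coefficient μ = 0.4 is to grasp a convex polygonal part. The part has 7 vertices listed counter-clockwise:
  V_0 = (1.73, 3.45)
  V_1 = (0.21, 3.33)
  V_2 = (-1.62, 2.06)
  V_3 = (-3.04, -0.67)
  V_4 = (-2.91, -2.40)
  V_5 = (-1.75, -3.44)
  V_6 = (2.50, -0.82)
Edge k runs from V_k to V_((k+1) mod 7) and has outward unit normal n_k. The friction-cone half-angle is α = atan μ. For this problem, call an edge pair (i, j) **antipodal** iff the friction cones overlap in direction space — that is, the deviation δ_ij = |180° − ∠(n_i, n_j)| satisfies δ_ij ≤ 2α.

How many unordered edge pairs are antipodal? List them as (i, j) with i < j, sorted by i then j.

count = 6; pairs: (0,5), (1,5), (2,5), (2,6), (3,6), (4,6)

α = atan 0.4 = 21.80°;  2α = 43.60°
n_0 = (-0.0787, +0.9969)
n_1 = (-0.5701, +0.8215)
n_2 = (-0.8872, +0.4615)
n_3 = (-0.9972, -0.0749)
n_4 = (-0.6675, -0.7446)
n_5 = (+0.5248, -0.8512)
n_6 = (+0.9841, +0.1775)
  (0,1): δ = 149.75°  ·
  (0,2): δ = 122.00°  ·
  (0,3): δ = 90.22°  ·
  (0,4): δ = 46.39°  ·
  (0,5): δ = 27.14°  ✓
  (0,6): δ = 95.71°  ·
  (1,2): δ = 152.24°  ·
  (1,3): δ = 120.46°  ·
  (1,4): δ = 76.64°  ·
  (1,5): δ = 3.11°  ✓
  (1,6): δ = 65.46°  ·
  (2,3): δ = 148.22°  ·
  (2,4): δ = 104.40°  ·
  (2,5): δ = 30.87°  ✓
  (2,6): δ = 37.70°  ✓
  (3,4): δ = 136.18°  ·
  (3,5): δ = 62.64°  ·
  (3,6): δ = 5.92°  ✓
  (4,5): δ = 106.47°  ·
  (4,6): δ = 37.90°  ✓
  (5,6): δ = 111.43°  ·
antipodal pairs: 6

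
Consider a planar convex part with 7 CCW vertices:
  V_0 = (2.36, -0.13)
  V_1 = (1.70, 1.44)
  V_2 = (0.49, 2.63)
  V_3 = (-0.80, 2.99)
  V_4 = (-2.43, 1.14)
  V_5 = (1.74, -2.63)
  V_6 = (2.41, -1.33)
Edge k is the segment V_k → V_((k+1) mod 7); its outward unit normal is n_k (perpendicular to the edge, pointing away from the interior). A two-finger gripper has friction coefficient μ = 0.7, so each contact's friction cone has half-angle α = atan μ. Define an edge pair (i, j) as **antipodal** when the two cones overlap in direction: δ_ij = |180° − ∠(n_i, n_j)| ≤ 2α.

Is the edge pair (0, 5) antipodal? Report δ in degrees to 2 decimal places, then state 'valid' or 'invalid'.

α = atan 0.7 = 34.99°;  2α = 69.98°
edge 0: e_0 = (-0.66, +1.57);  n_0 = (+0.9219, +0.3875)
edge 5: e_5 = (+0.67, +1.30);  n_5 = (+0.8889, -0.4581)
∠(n_0, n_5) = 50.07°
δ = |180° − 50.07°| = 129.93°
129.93° > 2α = 69.98°  →  invalid

δ = 129.93°, invalid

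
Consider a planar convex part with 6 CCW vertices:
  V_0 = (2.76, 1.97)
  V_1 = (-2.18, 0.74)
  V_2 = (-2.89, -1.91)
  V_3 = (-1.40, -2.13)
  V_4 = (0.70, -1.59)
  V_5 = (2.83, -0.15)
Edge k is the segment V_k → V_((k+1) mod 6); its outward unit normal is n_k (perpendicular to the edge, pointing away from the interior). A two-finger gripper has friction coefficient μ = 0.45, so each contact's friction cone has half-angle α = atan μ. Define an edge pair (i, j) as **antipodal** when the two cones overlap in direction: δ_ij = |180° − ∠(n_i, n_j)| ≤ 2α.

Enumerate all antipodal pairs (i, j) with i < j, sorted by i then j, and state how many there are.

α = atan 0.45 = 24.23°;  2α = 48.46°
n_0 = (-0.2416, +0.9704)
n_1 = (-0.9659, +0.2588)
n_2 = (-0.1461, -0.9893)
n_3 = (+0.2490, -0.9685)
n_4 = (+0.5601, -0.8284)
n_5 = (+0.9995, +0.0330)
  (0,1): δ = 118.98°  ·
  (0,2): δ = 22.38°  ✓
  (0,3): δ = 0.44°  ✓
  (0,4): δ = 20.08°  ✓
  (0,5): δ = 77.91°  ·
  (1,2): δ = 83.40°  ·
  (1,3): δ = 60.58°  ·
  (1,4): δ = 40.94°  ✓
  (1,5): δ = 16.89°  ✓
  (2,3): δ = 157.18°  ·
  (2,4): δ = 137.54°  ·
  (2,5): δ = 79.71°  ·
  (3,4): δ = 160.36°  ·
  (3,5): δ = 102.53°  ·
  (4,5): δ = 122.17°  ·
antipodal pairs: 5

count = 5; pairs: (0,2), (0,3), (0,4), (1,4), (1,5)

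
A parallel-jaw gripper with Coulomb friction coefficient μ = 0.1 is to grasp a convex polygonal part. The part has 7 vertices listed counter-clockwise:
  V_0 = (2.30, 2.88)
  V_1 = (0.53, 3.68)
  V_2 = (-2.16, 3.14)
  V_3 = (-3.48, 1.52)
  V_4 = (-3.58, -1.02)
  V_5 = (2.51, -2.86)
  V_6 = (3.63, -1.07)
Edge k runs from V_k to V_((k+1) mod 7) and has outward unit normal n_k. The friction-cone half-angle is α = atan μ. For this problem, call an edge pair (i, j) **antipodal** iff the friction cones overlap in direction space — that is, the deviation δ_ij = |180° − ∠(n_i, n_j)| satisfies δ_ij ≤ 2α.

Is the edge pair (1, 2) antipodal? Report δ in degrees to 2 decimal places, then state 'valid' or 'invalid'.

δ = 140.52°, invalid

α = atan 0.1 = 5.71°;  2α = 11.42°
edge 1: e_1 = (-2.69, -0.54);  n_1 = (-0.1968, +0.9804)
edge 2: e_2 = (-1.32, -1.62);  n_2 = (-0.7752, +0.6317)
∠(n_1, n_2) = 39.48°
δ = |180° − 39.48°| = 140.52°
140.52° > 2α = 11.42°  →  invalid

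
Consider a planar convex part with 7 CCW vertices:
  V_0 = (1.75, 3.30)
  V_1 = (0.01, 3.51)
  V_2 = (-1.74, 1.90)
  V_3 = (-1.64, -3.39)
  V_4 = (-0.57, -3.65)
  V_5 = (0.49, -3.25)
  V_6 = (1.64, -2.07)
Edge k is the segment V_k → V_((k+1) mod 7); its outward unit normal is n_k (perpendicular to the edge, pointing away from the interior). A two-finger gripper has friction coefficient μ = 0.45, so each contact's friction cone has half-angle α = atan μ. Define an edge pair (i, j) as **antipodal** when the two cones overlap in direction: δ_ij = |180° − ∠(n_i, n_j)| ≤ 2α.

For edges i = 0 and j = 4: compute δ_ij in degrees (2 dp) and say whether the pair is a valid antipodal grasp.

δ = 27.56°, valid

α = atan 0.45 = 24.23°;  2α = 48.46°
edge 0: e_0 = (-1.74, +0.21);  n_0 = (+0.1198, +0.9928)
edge 4: e_4 = (+1.06, +0.40);  n_4 = (+0.3531, -0.9356)
∠(n_0, n_4) = 152.44°
δ = |180° − 152.44°| = 27.56°
27.56° ≤ 2α = 48.46°  →  valid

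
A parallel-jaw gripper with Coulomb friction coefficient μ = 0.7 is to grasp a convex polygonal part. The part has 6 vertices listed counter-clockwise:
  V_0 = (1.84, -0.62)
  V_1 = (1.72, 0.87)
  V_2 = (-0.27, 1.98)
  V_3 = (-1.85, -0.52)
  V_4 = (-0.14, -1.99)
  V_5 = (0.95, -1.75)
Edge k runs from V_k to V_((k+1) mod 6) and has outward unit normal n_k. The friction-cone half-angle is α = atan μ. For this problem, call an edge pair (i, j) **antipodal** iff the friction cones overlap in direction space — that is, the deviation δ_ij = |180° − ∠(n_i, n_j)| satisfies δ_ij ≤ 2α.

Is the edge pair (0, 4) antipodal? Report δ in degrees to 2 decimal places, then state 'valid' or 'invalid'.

α = atan 0.7 = 34.99°;  2α = 69.98°
edge 0: e_0 = (-0.12, +1.49);  n_0 = (+0.9968, +0.0803)
edge 4: e_4 = (+1.09, +0.24);  n_4 = (+0.2150, -0.9766)
∠(n_0, n_4) = 82.19°
δ = |180° − 82.19°| = 97.81°
97.81° > 2α = 69.98°  →  invalid

δ = 97.81°, invalid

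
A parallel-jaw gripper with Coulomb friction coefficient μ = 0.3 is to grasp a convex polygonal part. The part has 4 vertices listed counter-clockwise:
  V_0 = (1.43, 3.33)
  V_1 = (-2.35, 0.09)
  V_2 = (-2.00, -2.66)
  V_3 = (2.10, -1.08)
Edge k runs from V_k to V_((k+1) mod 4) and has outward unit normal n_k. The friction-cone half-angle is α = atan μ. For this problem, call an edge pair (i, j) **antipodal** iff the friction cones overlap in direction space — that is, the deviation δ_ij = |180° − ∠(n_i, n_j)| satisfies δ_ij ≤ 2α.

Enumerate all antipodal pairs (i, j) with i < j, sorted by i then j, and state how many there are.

count = 2; pairs: (0,2), (1,3)

α = atan 0.3 = 16.70°;  2α = 33.40°
n_0 = (-0.6508, +0.7593)
n_1 = (-0.9920, -0.1263)
n_2 = (+0.3596, -0.9331)
n_3 = (+0.9887, +0.1502)
  (0,1): δ = 123.35°  ·
  (0,2): δ = 19.53°  ✓
  (0,3): δ = 58.04°  ·
  (1,2): δ = 76.18°  ·
  (1,3): δ = 1.39°  ✓
  (2,3): δ = 102.44°  ·
antipodal pairs: 2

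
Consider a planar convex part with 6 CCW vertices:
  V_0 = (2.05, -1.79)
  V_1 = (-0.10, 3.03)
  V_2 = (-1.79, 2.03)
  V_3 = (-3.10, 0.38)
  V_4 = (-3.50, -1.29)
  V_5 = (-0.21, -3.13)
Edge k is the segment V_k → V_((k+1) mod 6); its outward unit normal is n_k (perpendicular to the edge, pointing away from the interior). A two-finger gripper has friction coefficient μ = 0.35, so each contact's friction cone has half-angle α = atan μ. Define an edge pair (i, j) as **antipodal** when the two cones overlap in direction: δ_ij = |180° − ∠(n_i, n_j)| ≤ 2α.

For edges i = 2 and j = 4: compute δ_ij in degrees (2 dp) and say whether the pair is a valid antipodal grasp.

α = atan 0.35 = 19.29°;  2α = 38.58°
edge 2: e_2 = (-1.31, -1.65);  n_2 = (-0.7832, +0.6218)
edge 4: e_4 = (+3.29, -1.84);  n_4 = (-0.4881, -0.8728)
∠(n_2, n_4) = 99.23°
δ = |180° − 99.23°| = 80.77°
80.77° > 2α = 38.58°  →  invalid

δ = 80.77°, invalid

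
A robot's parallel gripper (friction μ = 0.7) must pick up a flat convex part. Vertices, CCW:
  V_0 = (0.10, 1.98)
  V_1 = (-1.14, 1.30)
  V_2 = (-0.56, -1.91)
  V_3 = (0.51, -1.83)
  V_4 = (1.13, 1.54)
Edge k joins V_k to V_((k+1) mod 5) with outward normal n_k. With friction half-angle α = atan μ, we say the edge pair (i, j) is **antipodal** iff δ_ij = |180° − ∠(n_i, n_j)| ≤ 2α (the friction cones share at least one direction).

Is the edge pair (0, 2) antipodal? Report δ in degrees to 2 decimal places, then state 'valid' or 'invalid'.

δ = 24.46°, valid

α = atan 0.7 = 34.99°;  2α = 69.98°
edge 0: e_0 = (-1.24, -0.68);  n_0 = (-0.4808, +0.8768)
edge 2: e_2 = (+1.07, +0.08);  n_2 = (+0.0746, -0.9972)
∠(n_0, n_2) = 155.54°
δ = |180° − 155.54°| = 24.46°
24.46° ≤ 2α = 69.98°  →  valid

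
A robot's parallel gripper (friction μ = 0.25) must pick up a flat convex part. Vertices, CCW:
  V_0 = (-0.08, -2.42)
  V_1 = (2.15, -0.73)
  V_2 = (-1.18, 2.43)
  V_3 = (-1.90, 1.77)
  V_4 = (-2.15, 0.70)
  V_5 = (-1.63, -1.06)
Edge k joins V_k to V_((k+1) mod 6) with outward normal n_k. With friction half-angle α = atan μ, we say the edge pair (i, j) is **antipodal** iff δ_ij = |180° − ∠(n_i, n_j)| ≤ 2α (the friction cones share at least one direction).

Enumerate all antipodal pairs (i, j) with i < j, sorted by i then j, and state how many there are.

α = atan 0.25 = 14.04°;  2α = 28.07°
n_0 = (+0.6040, -0.7970)
n_1 = (+0.6883, +0.7254)
n_2 = (-0.6757, +0.7372)
n_3 = (-0.9738, +0.2275)
n_4 = (-0.9590, -0.2833)
n_5 = (-0.6595, -0.7517)
  (0,1): δ = 80.66°  ·
  (0,2): δ = 5.35°  ✓
  (0,3): δ = 39.69°  ·
  (0,4): δ = 69.30°  ·
  (0,5): δ = 101.58°  ·
  (1,2): δ = 93.99°  ·
  (1,3): δ = 59.65°  ·
  (1,4): δ = 30.04°  ·
  (1,5): δ = 2.24°  ✓
  (2,3): δ = 145.66°  ·
  (2,4): δ = 116.05°  ·
  (2,5): δ = 83.77°  ·
  (3,4): δ = 150.39°  ·
  (3,5): δ = 118.11°  ·
  (4,5): δ = 147.72°  ·
antipodal pairs: 2

count = 2; pairs: (0,2), (1,5)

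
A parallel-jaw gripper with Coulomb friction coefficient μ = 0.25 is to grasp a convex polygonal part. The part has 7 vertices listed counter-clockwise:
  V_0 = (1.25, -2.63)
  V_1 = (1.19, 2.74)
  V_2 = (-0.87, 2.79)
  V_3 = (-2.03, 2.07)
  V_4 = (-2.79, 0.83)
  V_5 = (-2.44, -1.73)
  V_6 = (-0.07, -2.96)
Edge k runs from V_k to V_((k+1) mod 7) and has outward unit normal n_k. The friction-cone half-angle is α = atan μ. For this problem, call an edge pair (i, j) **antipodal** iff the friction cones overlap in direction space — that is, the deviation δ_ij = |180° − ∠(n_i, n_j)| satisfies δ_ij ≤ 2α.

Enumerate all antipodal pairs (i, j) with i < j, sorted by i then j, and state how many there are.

α = atan 0.25 = 14.04°;  2α = 28.07°
n_0 = (+0.9999, +0.0112)
n_1 = (+0.0243, +0.9997)
n_2 = (-0.5274, +0.8496)
n_3 = (-0.8526, +0.5226)
n_4 = (-0.9908, -0.1355)
n_5 = (-0.4606, -0.8876)
n_6 = (+0.2425, -0.9701)
  (0,1): δ = 92.03°  ·
  (0,2): δ = 58.81°  ·
  (0,3): δ = 32.14°  ·
  (0,4): δ = 7.14°  ✓
  (0,5): δ = 61.93°  ·
  (0,6): δ = 103.40°  ·
  (1,2): δ = 146.78°  ·
  (1,3): δ = 120.11°  ·
  (1,4): δ = 80.82°  ·
  (1,5): δ = 26.04°  ✓
  (1,6): δ = 15.43°  ✓
  (2,3): δ = 153.33°  ·
  (2,4): δ = 114.04°  ·
  (2,5): δ = 59.26°  ·
  (2,6): δ = 17.79°  ✓
  (3,4): δ = 140.71°  ·
  (3,5): δ = 85.92°  ·
  (3,6): δ = 44.46°  ·
  (4,5): δ = 125.21°  ·
  (4,6): δ = 83.75°  ·
  (5,6): δ = 138.54°  ·
antipodal pairs: 4

count = 4; pairs: (0,4), (1,5), (1,6), (2,6)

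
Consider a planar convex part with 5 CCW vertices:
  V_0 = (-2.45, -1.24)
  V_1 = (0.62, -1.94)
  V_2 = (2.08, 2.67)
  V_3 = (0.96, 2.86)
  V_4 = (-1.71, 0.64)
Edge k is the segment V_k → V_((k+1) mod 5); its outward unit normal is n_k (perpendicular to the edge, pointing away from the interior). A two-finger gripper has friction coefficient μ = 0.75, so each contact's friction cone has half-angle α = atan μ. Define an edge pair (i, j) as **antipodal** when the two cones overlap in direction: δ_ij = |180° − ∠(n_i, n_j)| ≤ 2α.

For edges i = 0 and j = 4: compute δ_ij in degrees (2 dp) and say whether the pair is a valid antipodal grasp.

α = atan 0.75 = 36.87°;  2α = 73.74°
edge 0: e_0 = (+3.07, -0.70);  n_0 = (-0.2223, -0.9750)
edge 4: e_4 = (-0.74, -1.88);  n_4 = (-0.9305, +0.3663)
∠(n_0, n_4) = 98.64°
δ = |180° − 98.64°| = 81.36°
81.36° > 2α = 73.74°  →  invalid

δ = 81.36°, invalid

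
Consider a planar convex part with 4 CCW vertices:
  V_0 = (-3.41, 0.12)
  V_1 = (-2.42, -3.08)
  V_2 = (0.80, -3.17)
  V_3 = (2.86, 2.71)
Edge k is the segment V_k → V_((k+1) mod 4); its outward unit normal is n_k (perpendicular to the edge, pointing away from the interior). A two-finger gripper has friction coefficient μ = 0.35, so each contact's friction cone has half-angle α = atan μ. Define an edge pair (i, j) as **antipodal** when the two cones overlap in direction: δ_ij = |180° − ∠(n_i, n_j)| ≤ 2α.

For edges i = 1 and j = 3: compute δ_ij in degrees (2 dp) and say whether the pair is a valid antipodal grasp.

δ = 24.05°, valid

α = atan 0.35 = 19.29°;  2α = 38.58°
edge 1: e_1 = (+3.22, -0.09);  n_1 = (-0.0279, -0.9996)
edge 3: e_3 = (-6.27, -2.59);  n_3 = (-0.3818, +0.9243)
∠(n_1, n_3) = 155.95°
δ = |180° − 155.95°| = 24.05°
24.05° ≤ 2α = 38.58°  →  valid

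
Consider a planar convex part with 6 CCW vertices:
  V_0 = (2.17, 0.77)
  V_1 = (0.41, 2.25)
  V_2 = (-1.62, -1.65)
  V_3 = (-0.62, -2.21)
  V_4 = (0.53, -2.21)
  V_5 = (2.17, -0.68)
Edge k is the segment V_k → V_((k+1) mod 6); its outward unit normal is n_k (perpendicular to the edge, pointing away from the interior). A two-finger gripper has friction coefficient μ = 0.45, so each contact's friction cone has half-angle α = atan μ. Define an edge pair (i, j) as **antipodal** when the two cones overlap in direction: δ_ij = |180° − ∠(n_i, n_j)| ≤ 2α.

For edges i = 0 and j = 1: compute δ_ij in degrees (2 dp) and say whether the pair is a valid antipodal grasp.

δ = 77.44°, invalid

α = atan 0.45 = 24.23°;  2α = 48.46°
edge 0: e_0 = (-1.76, +1.48);  n_0 = (+0.6436, +0.7654)
edge 1: e_1 = (-2.03, -3.90);  n_1 = (-0.8870, +0.4617)
∠(n_0, n_1) = 102.56°
δ = |180° − 102.56°| = 77.44°
77.44° > 2α = 48.46°  →  invalid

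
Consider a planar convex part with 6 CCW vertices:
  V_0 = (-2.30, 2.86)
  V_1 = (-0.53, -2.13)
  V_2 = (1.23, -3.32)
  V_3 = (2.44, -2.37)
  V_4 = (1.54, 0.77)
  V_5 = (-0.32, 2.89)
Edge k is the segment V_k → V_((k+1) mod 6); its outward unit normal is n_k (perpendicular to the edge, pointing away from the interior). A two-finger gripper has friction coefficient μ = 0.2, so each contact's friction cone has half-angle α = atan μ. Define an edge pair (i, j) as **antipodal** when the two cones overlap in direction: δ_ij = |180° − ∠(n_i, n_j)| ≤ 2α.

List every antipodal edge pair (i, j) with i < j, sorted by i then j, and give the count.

α = atan 0.2 = 11.31°;  2α = 22.62°
n_0 = (-0.9425, -0.3343)
n_1 = (-0.5601, -0.8284)
n_2 = (+0.6175, -0.7865)
n_3 = (+0.9613, +0.2755)
n_4 = (+0.7517, +0.6595)
n_5 = (-0.0151, +0.9999)
  (0,1): δ = 143.59°  ·
  (0,2): δ = 71.39°  ·
  (0,3): δ = 3.54°  ✓
  (0,4): δ = 21.73°  ✓
  (0,5): δ = 71.34°  ·
  (1,2): δ = 107.80°  ·
  (1,3): δ = 39.94°  ·
  (1,4): δ = 14.67°  ✓
  (1,5): δ = 34.93°  ·
  (2,3): δ = 112.14°  ·
  (2,4): δ = 86.87°  ·
  (2,5): δ = 37.27°  ·
  (3,4): δ = 154.73°  ·
  (3,5): δ = 105.13°  ·
  (4,5): δ = 130.39°  ·
antipodal pairs: 3

count = 3; pairs: (0,3), (0,4), (1,4)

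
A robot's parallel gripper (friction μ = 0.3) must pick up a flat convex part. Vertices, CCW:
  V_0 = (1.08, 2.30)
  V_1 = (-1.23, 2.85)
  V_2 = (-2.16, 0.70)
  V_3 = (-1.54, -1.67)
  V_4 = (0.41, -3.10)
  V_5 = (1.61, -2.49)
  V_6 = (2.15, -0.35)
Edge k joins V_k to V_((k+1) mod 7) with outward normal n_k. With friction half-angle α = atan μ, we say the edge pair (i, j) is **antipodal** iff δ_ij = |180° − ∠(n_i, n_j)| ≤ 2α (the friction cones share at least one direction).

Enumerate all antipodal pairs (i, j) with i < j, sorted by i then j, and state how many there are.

count = 5; pairs: (0,3), (1,5), (2,5), (2,6), (3,6)

α = atan 0.3 = 16.70°;  2α = 33.40°
n_0 = (+0.2316, +0.9728)
n_1 = (-0.9178, +0.3970)
n_2 = (-0.9674, -0.2531)
n_3 = (-0.5914, -0.8064)
n_4 = (+0.4531, -0.8914)
n_5 = (+0.9696, -0.2447)
n_6 = (+0.9273, +0.3744)
  (0,1): δ = 100.00°  ·
  (0,2): δ = 61.95°  ·
  (0,3): δ = 22.86°  ✓
  (0,4): δ = 40.34°  ·
  (0,5): δ = 89.23°  ·
  (0,6): δ = 125.38°  ·
  (1,2): δ = 141.95°  ·
  (1,3): δ = 102.86°  ·
  (1,4): δ = 39.66°  ·
  (1,5): δ = 9.23°  ✓
  (1,6): δ = 45.38°  ·
  (2,3): δ = 140.91°  ·
  (2,4): δ = 77.71°  ·
  (2,5): δ = 28.82°  ✓
  (2,6): δ = 7.33°  ✓
  (3,4): δ = 116.80°  ·
  (3,5): δ = 67.91°  ·
  (3,6): δ = 31.76°  ✓
  (4,5): δ = 131.11°  ·
  (4,6): δ = 94.96°  ·
  (5,6): δ = 143.85°  ·
antipodal pairs: 5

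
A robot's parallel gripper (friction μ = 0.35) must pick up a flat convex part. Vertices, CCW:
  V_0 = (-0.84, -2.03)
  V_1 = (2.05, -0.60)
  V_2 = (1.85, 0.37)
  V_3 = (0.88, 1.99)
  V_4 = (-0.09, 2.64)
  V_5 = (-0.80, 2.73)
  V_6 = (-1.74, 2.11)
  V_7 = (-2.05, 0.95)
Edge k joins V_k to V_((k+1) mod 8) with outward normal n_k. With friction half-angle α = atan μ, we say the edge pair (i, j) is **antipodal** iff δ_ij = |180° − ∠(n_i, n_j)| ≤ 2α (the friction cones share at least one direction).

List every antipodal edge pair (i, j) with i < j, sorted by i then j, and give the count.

count = 6; pairs: (0,4), (0,5), (1,6), (1,7), (2,7), (3,7)

α = atan 0.35 = 19.29°;  2α = 38.58°
n_0 = (+0.4435, -0.8963)
n_1 = (+0.9794, +0.2019)
n_2 = (+0.8580, +0.5137)
n_3 = (+0.5567, +0.8307)
n_4 = (+0.1258, +0.9921)
n_5 = (-0.5506, +0.8348)
n_6 = (-0.9661, +0.2582)
n_7 = (-0.9265, -0.3762)
  (0,1): δ = 104.68°  ·
  (0,2): δ = 85.41°  ·
  (0,3): δ = 60.15°  ·
  (0,4): δ = 33.55°  ✓
  (0,5): δ = 7.08°  ✓
  (0,6): δ = 48.71°  ·
  (0,7): δ = 85.77°  ·
  (1,2): δ = 160.74°  ·
  (1,3): δ = 135.48°  ·
  (1,4): δ = 108.87°  ·
  (1,5): δ = 68.24°  ·
  (1,6): δ = 26.61°  ✓
  (1,7): δ = 10.45°  ✓
  (2,3): δ = 154.74°  ·
  (2,4): δ = 128.14°  ·
  (2,5): δ = 87.50°  ·
  (2,6): δ = 45.87°  ·
  (2,7): δ = 8.81°  ✓
  (3,4): δ = 153.40°  ·
  (3,5): δ = 112.77°  ·
  (3,6): δ = 71.14°  ·
  (3,7): δ = 34.07°  ✓
  (4,5): δ = 139.37°  ·
  (4,6): δ = 97.74°  ·
  (4,7): δ = 60.68°  ·
  (5,6): δ = 138.37°  ·
  (5,7): δ = 101.31°  ·
  (6,7): δ = 142.94°  ·
antipodal pairs: 6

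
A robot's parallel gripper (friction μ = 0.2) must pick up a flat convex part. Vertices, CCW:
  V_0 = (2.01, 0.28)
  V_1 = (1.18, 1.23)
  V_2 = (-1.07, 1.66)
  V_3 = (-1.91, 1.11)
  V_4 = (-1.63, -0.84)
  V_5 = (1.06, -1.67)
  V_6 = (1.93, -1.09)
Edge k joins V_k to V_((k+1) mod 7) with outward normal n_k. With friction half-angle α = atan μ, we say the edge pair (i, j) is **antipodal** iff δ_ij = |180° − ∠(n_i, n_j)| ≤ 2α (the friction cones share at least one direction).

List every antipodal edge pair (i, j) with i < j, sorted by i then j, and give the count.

count = 3; pairs: (1,4), (2,5), (3,6)

α = atan 0.2 = 11.31°;  2α = 22.62°
n_0 = (+0.7531, +0.6579)
n_1 = (+0.1877, +0.9822)
n_2 = (-0.5478, +0.8366)
n_3 = (-0.9898, -0.1421)
n_4 = (-0.2948, -0.9555)
n_5 = (+0.5547, -0.8321)
n_6 = (+0.9983, -0.0583)
  (0,1): δ = 141.96°  ·
  (0,2): δ = 97.93°  ·
  (0,3): δ = 32.97°  ·
  (0,4): δ = 31.71°  ·
  (0,5): δ = 82.55°  ·
  (0,6): δ = 135.51°  ·
  (1,2): δ = 135.97°  ·
  (1,3): δ = 71.01°  ·
  (1,4): δ = 6.33°  ✓
  (1,5): δ = 44.51°  ·
  (1,6): δ = 97.48°  ·
  (2,3): δ = 115.04°  ·
  (2,4): δ = 50.36°  ·
  (2,5): δ = 0.47°  ✓
  (2,6): δ = 53.44°  ·
  (3,4): δ = 115.32°  ·
  (3,5): δ = 64.48°  ·
  (3,6): δ = 11.51°  ✓
  (4,5): δ = 129.16°  ·
  (4,6): δ = 76.19°  ·
  (5,6): δ = 127.03°  ·
antipodal pairs: 3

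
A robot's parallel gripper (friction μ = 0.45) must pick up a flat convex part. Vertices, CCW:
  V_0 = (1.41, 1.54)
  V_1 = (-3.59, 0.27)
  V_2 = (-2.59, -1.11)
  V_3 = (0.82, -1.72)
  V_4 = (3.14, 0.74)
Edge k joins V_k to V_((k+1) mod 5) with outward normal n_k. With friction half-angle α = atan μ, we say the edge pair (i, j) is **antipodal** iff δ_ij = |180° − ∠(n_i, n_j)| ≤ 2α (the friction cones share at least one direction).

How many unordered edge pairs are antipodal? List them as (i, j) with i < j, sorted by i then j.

α = atan 0.45 = 24.23°;  2α = 48.46°
n_0 = (-0.2462, +0.9692)
n_1 = (-0.8097, -0.5868)
n_2 = (-0.1761, -0.9844)
n_3 = (+0.7275, -0.6861)
n_4 = (+0.4197, +0.9077)
  (0,1): δ = 68.32°  ·
  (0,2): δ = 24.39°  ✓
  (0,3): δ = 32.43°  ✓
  (0,4): δ = 140.93°  ·
  (1,2): δ = 136.07°  ·
  (1,3): δ = 79.25°  ·
  (1,4): δ = 29.25°  ✓
  (2,3): δ = 123.18°  ·
  (2,4): δ = 14.68°  ✓
  (3,4): δ = 71.49°  ·
antipodal pairs: 4

count = 4; pairs: (0,2), (0,3), (1,4), (2,4)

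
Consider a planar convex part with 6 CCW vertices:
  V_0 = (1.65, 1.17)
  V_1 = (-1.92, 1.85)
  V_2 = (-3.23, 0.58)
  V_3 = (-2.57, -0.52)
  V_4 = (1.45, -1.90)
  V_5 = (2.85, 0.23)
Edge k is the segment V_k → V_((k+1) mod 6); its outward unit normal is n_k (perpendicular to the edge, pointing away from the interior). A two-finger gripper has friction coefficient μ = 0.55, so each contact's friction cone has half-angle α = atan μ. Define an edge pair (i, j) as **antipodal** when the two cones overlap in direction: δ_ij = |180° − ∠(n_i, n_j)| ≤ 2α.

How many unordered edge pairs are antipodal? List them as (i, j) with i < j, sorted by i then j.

count = 5; pairs: (0,2), (0,3), (1,4), (2,5), (3,5)

α = atan 0.55 = 28.81°;  2α = 57.62°
n_0 = (+0.1871, +0.9823)
n_1 = (-0.6961, +0.7180)
n_2 = (-0.8575, -0.5145)
n_3 = (-0.3247, -0.9458)
n_4 = (+0.8357, -0.5493)
n_5 = (+0.6167, +0.7872)
  (0,1): δ = 125.10°  ·
  (0,2): δ = 48.25°  ✓
  (0,3): δ = 8.16°  ✓
  (0,4): δ = 67.47°  ·
  (0,5): δ = 152.71°  ·
  (1,2): δ = 103.15°  ·
  (1,3): δ = 63.06°  ·
  (1,4): δ = 12.57°  ✓
  (1,5): δ = 97.82°  ·
  (2,3): δ = 139.91°  ·
  (2,4): δ = 64.28°  ·
  (2,5): δ = 20.96°  ✓
  (3,4): δ = 104.37°  ·
  (3,5): δ = 19.13°  ✓
  (4,5): δ = 94.76°  ·
antipodal pairs: 5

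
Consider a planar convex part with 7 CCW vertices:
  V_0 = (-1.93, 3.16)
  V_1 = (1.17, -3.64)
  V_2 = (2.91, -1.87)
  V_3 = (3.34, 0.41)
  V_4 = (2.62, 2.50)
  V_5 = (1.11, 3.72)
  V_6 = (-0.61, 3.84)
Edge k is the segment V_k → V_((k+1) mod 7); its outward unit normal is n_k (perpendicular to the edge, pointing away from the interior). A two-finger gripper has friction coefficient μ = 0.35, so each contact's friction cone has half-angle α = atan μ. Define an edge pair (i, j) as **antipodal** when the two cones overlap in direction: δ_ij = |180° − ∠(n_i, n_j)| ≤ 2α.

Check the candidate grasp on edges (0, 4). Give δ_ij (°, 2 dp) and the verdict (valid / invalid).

α = atan 0.35 = 19.29°;  2α = 38.58°
edge 0: e_0 = (+3.10, -6.80);  n_0 = (-0.9099, -0.4148)
edge 4: e_4 = (-1.51, +1.22);  n_4 = (+0.6285, +0.7778)
∠(n_0, n_4) = 153.44°
δ = |180° − 153.44°| = 26.56°
26.56° ≤ 2α = 38.58°  →  valid

δ = 26.56°, valid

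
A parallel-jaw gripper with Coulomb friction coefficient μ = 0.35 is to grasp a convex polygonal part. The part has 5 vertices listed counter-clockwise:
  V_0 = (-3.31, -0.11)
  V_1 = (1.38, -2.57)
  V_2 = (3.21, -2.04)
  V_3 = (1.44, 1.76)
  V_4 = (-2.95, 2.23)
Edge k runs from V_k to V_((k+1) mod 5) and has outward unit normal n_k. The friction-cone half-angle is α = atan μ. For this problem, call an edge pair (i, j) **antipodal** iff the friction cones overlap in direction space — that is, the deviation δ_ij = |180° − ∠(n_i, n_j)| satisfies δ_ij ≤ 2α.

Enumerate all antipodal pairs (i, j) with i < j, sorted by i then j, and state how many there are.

α = atan 0.35 = 19.29°;  2α = 38.58°
n_0 = (-0.4645, -0.8856)
n_1 = (+0.2782, -0.9605)
n_2 = (+0.9065, +0.4222)
n_3 = (+0.1065, +0.9943)
n_4 = (-0.9884, +0.1521)
  (0,1): δ = 136.17°  ·
  (0,2): δ = 37.35°  ✓
  (0,3): δ = 21.57°  ✓
  (0,4): δ = 108.93°  ·
  (1,2): δ = 81.18°  ·
  (1,3): δ = 22.26°  ✓
  (1,4): δ = 65.10°  ·
  (2,3): δ = 121.09°  ·
  (2,4): δ = 33.72°  ✓
  (3,4): δ = 92.64°  ·
antipodal pairs: 4

count = 4; pairs: (0,2), (0,3), (1,3), (2,4)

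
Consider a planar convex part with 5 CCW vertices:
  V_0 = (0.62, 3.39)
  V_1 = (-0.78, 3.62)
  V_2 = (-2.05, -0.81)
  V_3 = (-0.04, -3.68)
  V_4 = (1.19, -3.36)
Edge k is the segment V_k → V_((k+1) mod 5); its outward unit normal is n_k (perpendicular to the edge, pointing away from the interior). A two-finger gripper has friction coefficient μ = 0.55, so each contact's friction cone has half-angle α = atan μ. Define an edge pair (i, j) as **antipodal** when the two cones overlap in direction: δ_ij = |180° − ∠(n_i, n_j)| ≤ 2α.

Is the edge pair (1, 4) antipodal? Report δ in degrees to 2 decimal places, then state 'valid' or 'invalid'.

δ = 20.82°, valid

α = atan 0.55 = 28.81°;  2α = 57.62°
edge 1: e_1 = (-1.27, -4.43);  n_1 = (-0.9613, +0.2756)
edge 4: e_4 = (-0.57, +6.75);  n_4 = (+0.9965, +0.0841)
∠(n_1, n_4) = 159.18°
δ = |180° − 159.18°| = 20.82°
20.82° ≤ 2α = 57.62°  →  valid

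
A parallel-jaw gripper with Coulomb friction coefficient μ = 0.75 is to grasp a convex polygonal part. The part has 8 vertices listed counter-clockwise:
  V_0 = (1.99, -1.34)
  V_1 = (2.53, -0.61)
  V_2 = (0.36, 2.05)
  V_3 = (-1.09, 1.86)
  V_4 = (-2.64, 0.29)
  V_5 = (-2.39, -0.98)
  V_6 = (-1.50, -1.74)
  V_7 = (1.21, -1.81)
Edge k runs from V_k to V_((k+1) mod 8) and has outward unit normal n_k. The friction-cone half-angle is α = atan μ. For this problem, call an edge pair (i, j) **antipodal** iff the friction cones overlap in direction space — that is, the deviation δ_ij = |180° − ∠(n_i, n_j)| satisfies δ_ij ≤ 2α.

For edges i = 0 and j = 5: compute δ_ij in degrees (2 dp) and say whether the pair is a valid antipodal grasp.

δ = 86.00°, invalid

α = atan 0.75 = 36.87°;  2α = 73.74°
edge 0: e_0 = (+0.54, +0.73);  n_0 = (+0.8039, -0.5947)
edge 5: e_5 = (+0.89, -0.76);  n_5 = (-0.6494, -0.7605)
∠(n_0, n_5) = 94.00°
δ = |180° − 94.00°| = 86.00°
86.00° > 2α = 73.74°  →  invalid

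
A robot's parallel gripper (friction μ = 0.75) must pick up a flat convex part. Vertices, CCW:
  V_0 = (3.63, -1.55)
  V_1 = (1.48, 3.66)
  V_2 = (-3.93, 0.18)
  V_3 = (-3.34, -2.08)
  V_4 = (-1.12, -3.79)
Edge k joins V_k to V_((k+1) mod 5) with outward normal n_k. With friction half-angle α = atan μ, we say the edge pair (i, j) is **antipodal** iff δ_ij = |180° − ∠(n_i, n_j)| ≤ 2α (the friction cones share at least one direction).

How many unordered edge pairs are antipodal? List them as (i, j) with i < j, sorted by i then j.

α = atan 0.75 = 36.87°;  2α = 73.74°
n_0 = (+0.9244, +0.3815)
n_1 = (-0.5410, +0.8410)
n_2 = (-0.9676, -0.2526)
n_3 = (-0.6102, -0.7922)
n_4 = (+0.4265, -0.9045)
  (0,1): δ = 79.67°  ·
  (0,2): δ = 7.79°  ✓
  (0,3): δ = 29.97°  ✓
  (0,4): δ = 92.82°  ·
  (1,2): δ = 108.12°  ·
  (1,3): δ = 70.36°  ✓
  (1,4): δ = 7.50°  ✓
  (2,3): δ = 142.24°  ·
  (2,4): δ = 79.38°  ·
  (3,4): δ = 117.15°  ·
antipodal pairs: 4

count = 4; pairs: (0,2), (0,3), (1,3), (1,4)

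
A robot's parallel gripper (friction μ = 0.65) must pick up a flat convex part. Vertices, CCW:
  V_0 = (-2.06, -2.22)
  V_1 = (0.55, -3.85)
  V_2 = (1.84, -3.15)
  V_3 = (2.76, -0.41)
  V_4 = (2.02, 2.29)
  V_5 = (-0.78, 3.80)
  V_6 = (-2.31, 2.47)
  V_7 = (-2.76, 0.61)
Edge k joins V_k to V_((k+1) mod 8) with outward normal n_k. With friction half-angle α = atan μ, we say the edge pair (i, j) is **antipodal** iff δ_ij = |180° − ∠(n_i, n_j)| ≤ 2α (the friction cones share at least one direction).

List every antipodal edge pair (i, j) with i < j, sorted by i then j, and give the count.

count = 12; pairs: (0,3), (0,4), (1,4), (1,5), (1,6), (2,5), (2,6), (2,7), (3,5), (3,6), (3,7), (4,7)

α = atan 0.65 = 33.02°;  2α = 66.05°
n_0 = (-0.5297, -0.8482)
n_1 = (+0.4769, -0.8789)
n_2 = (+0.9480, -0.3183)
n_3 = (+0.9644, +0.2643)
n_4 = (+0.4747, +0.8802)
n_5 = (-0.6561, +0.7547)
n_6 = (-0.9720, +0.2352)
n_7 = (-0.9707, -0.2401)
  (0,1): δ = 119.53°  ·
  (0,2): δ = 76.57°  ·
  (0,3): δ = 42.69°  ✓
  (0,4): δ = 3.65°  ✓
  (0,5): δ = 72.99°  ·
  (0,6): δ = 108.39°  ·
  (0,7): δ = 135.88°  ·
  (1,2): δ = 137.05°  ·
  (1,3): δ = 103.16°  ·
  (1,4): δ = 56.82°  ✓
  (1,5): δ = 12.51°  ✓
  (1,6): δ = 47.91°  ✓
  (1,7): δ = 75.41°  ·
  (2,3): δ = 146.11°  ·
  (2,4): δ = 99.78°  ·
  (2,5): δ = 30.44°  ✓
  (2,6): δ = 4.96°  ✓
  (2,7): δ = 32.45°  ✓
  (3,4): δ = 133.66°  ·
  (3,5): δ = 64.33°  ✓
  (3,6): δ = 28.93°  ✓
  (3,7): δ = 1.43°  ✓
  (4,5): δ = 110.66°  ·
  (4,6): δ = 75.26°  ·
  (4,7): δ = 47.77°  ✓
  (5,6): δ = 144.60°  ·
  (5,7): δ = 117.11°  ·
  (6,7): δ = 152.51°  ·
antipodal pairs: 12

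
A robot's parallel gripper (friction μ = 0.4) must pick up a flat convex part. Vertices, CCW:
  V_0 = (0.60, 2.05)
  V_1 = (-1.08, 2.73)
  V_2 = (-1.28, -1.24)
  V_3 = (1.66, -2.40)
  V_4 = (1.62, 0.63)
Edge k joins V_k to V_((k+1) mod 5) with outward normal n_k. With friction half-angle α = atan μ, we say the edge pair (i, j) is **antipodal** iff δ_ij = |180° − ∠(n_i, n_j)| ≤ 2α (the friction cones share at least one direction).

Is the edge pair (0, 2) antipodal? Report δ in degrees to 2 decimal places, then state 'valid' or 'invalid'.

δ = 0.50°, valid

α = atan 0.4 = 21.80°;  2α = 43.60°
edge 0: e_0 = (-1.68, +0.68);  n_0 = (+0.3752, +0.9269)
edge 2: e_2 = (+2.94, -1.16);  n_2 = (-0.3670, -0.9302)
∠(n_0, n_2) = 179.50°
δ = |180° − 179.50°| = 0.50°
0.50° ≤ 2α = 43.60°  →  valid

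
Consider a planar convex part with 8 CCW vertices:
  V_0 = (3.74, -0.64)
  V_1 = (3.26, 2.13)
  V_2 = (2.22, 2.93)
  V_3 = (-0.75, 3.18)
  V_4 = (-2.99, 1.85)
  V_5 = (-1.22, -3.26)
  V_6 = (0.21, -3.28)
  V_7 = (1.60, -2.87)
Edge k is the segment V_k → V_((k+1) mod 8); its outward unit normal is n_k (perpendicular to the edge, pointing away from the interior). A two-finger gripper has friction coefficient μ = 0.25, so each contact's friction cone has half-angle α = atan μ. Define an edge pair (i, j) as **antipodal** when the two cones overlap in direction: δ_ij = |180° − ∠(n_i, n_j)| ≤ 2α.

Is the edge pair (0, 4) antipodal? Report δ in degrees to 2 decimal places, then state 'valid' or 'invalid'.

δ = 9.27°, valid

α = atan 0.25 = 14.04°;  2α = 28.07°
edge 0: e_0 = (-0.48, +2.77);  n_0 = (+0.9853, +0.1707)
edge 4: e_4 = (+1.77, -5.11);  n_4 = (-0.9449, -0.3273)
∠(n_0, n_4) = 170.73°
δ = |180° − 170.73°| = 9.27°
9.27° ≤ 2α = 28.07°  →  valid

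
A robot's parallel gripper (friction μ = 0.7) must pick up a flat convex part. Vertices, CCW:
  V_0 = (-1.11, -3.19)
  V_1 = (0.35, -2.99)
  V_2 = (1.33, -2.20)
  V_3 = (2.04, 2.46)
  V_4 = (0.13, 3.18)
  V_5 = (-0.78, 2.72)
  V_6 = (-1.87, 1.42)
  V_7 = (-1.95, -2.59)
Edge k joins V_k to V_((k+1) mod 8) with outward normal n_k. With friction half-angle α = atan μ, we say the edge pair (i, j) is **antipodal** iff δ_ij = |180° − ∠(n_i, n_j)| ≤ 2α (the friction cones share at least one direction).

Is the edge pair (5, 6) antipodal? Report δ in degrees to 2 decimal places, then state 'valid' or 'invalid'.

α = atan 0.7 = 34.99°;  2α = 69.98°
edge 5: e_5 = (-1.09, -1.30);  n_5 = (-0.7663, +0.6425)
edge 6: e_6 = (-0.08, -4.01);  n_6 = (-0.9998, +0.0199)
∠(n_5, n_6) = 38.84°
δ = |180° − 38.84°| = 141.16°
141.16° > 2α = 69.98°  →  invalid

δ = 141.16°, invalid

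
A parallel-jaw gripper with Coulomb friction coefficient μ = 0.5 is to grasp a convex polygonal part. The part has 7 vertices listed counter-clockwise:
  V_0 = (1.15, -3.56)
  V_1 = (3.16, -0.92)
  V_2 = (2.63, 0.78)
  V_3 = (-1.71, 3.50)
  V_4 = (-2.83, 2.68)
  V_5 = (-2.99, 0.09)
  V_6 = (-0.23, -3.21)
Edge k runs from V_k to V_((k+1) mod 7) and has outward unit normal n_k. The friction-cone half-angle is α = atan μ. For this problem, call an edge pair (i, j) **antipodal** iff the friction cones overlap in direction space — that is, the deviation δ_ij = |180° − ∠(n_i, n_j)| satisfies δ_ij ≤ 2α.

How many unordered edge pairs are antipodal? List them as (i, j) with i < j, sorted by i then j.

count = 7; pairs: (0,3), (0,4), (1,4), (1,5), (2,5), (2,6), (3,6)

α = atan 0.5 = 26.57°;  2α = 53.13°
n_0 = (+0.7956, -0.6058)
n_1 = (+0.9547, +0.2976)
n_2 = (+0.5311, +0.8473)
n_3 = (-0.5907, +0.8069)
n_4 = (-0.9981, +0.0617)
n_5 = (-0.7671, -0.6416)
n_6 = (-0.2458, -0.9693)
  (0,1): δ = 125.40°  ·
  (0,2): δ = 84.79°  ·
  (0,3): δ = 16.51°  ✓
  (0,4): δ = 33.75°  ✓
  (0,5): δ = 77.19°  ·
  (0,6): δ = 113.05°  ·
  (1,2): δ = 139.39°  ·
  (1,3): δ = 71.11°  ·
  (1,4): δ = 20.85°  ✓
  (1,5): δ = 22.59°  ✓
  (1,6): δ = 58.45°  ·
  (2,3): δ = 111.71°  ·
  (2,4): δ = 61.46°  ·
  (2,5): δ = 18.02°  ✓
  (2,6): δ = 17.85°  ✓
  (3,4): δ = 129.74°  ·
  (3,5): δ = 86.30°  ·
  (3,6): δ = 50.44°  ✓
  (4,5): δ = 136.56°  ·
  (4,6): δ = 100.70°  ·
  (5,6): δ = 144.14°  ·
antipodal pairs: 7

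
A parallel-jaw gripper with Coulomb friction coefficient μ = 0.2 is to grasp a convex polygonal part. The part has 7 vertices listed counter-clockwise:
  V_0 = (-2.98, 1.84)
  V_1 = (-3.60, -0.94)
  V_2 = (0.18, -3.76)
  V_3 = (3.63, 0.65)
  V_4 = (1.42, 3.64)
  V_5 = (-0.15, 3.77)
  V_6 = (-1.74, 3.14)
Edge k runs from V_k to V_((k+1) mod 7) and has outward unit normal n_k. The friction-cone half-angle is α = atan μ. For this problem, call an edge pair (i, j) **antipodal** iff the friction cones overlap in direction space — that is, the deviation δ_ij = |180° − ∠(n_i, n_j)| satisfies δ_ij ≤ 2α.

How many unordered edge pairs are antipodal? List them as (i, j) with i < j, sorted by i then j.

count = 2; pairs: (1,3), (2,6)

α = atan 0.2 = 11.31°;  2α = 22.62°
n_0 = (-0.9760, +0.2177)
n_1 = (-0.5980, -0.8015)
n_2 = (+0.7876, -0.6162)
n_3 = (+0.8042, +0.5944)
n_4 = (+0.0825, +0.9966)
n_5 = (-0.3684, +0.9297)
n_6 = (-0.7236, +0.6902)
  (0,1): δ = 114.15°  ·
  (0,2): δ = 25.46°  ·
  (0,3): δ = 49.04°  ·
  (0,4): δ = 97.84°  ·
  (0,5): δ = 124.19°  ·
  (0,6): δ = 148.93°  ·
  (1,2): δ = 91.31°  ·
  (1,3): δ = 16.81°  ✓
  (1,4): δ = 31.99°  ·
  (1,5): δ = 58.34°  ·
  (1,6): δ = 83.08°  ·
  (2,3): δ = 105.49°  ·
  (2,4): δ = 56.70°  ·
  (2,5): δ = 30.35°  ·
  (2,6): δ = 5.61°  ✓
  (3,4): δ = 131.20°  ·
  (3,5): δ = 104.85°  ·
  (3,6): δ = 80.12°  ·
  (4,5): δ = 153.65°  ·
  (4,6): δ = 128.91°  ·
  (5,6): δ = 155.26°  ·
antipodal pairs: 2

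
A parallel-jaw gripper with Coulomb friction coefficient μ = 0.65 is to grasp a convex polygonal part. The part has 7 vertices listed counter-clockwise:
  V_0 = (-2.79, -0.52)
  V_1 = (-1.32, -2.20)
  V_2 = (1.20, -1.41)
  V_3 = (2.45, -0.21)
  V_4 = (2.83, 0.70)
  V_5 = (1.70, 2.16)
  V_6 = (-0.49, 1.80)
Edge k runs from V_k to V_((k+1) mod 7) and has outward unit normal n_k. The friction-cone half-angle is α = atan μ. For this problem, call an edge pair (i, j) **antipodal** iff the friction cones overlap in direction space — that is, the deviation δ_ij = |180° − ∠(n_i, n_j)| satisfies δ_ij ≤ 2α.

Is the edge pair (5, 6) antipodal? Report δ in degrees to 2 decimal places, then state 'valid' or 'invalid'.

α = atan 0.65 = 33.02°;  2α = 66.05°
edge 5: e_5 = (-2.19, -0.36);  n_5 = (-0.1622, +0.9868)
edge 6: e_6 = (-2.30, -2.32);  n_6 = (-0.7102, +0.7040)
∠(n_5, n_6) = 35.91°
δ = |180° − 35.91°| = 144.09°
144.09° > 2α = 66.05°  →  invalid

δ = 144.09°, invalid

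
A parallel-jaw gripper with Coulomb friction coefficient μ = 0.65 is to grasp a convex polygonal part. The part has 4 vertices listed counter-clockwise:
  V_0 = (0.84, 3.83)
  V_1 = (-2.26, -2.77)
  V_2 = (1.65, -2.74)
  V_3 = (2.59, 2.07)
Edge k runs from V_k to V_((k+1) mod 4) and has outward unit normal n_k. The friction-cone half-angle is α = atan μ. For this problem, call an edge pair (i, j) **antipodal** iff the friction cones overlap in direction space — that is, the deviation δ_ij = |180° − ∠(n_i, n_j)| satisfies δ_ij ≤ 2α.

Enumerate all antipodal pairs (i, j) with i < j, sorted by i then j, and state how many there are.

α = atan 0.65 = 33.02°;  2α = 66.05°
n_0 = (-0.9051, +0.4251)
n_1 = (+0.0077, -1.0000)
n_2 = (+0.9814, -0.1918)
n_3 = (+0.7091, +0.7051)
  (0,1): δ = 64.40°  ✓
  (0,2): δ = 14.10°  ✓
  (0,3): δ = 70.00°  ·
  (1,2): δ = 101.50°  ·
  (1,3): δ = 45.60°  ✓
  (2,3): δ = 124.11°  ·
antipodal pairs: 3

count = 3; pairs: (0,1), (0,2), (1,3)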